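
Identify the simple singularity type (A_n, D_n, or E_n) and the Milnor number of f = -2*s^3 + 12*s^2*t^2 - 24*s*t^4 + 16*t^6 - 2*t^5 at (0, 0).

The Hessian of f at 0 has rank 0. Corank 2; j^3 = -2*s^3 is a perfect cube, so E-series; the 5-jet and mu = 8 give E_8.

Type E8, Milnor number mu = 8.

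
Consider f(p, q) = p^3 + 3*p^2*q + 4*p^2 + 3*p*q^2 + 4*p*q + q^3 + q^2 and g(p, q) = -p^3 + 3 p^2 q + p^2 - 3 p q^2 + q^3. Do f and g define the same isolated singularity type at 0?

The Hessian of f at 0 is [[8, 4], [4, 2]] with rank 1, so corank 1. A Groebner basis of the Jacobian ideal J(f) in C{p,q} is {q^2, p + q/2}; counting standard monomials gives mu = 2. Corank 1: A-series; mu = 2 gives A_2. The Hessian of g at 0 is [[2, 0], [0, 0]] with rank 1, so corank 1. A Groebner basis of the Jacobian ideal J(g) in C{p,q} is {q^2, p}; counting standard monomials gives mu = 2. Corank 1: A-series; mu = 2 gives A_2. Both have type A_2, hence right-equivalent.

Yes.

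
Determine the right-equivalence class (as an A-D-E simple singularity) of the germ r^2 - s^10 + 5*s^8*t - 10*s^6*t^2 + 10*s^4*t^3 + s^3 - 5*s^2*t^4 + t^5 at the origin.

E_8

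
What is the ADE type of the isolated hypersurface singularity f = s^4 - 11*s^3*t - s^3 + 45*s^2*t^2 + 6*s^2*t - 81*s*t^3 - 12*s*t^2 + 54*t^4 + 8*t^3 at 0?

The Hessian of f at 0 is [[0, 0], [0, 0]] with rank 0, so corank 2. A Groebner basis of the Jacobian ideal J(f) in C{s,t} is {3*s^2 - 12*s*t + t^4 + t^3 + 12*t^2, s^3 - 30*s^2 + 120*s*t - 18*t^3 - 120*t^2, s^2*t - 9*s^2 + 36*s*t - 7*t^3 - 36*t^2, -2*s^2 + s*t^2 + 8*s*t - 8*t^3/3 - 8*t^2}; counting standard monomials gives mu = 7. Corank 2; j^3 = -(s - 2*t)^3 is a perfect cube, so E-series; the 4-jet and mu = 7 give E_7.

E_7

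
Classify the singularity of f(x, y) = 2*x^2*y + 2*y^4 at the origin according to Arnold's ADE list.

D_{5}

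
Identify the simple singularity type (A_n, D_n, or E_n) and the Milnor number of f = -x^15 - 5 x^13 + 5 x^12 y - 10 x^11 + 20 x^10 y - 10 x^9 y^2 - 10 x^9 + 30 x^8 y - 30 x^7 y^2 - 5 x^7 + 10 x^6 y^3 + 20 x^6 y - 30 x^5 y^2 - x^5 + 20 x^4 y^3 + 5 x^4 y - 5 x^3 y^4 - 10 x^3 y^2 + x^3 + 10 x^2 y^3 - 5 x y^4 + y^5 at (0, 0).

Type E_{8}, Milnor number mu = 8.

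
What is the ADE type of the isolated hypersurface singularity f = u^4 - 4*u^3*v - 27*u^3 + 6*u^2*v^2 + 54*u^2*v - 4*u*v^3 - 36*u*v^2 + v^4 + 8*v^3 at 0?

The Hessian of f at 0 has rank 0. Corank 2; j^3 = -(3*u - 2*v)^3 is a perfect cube, so E-series; the 4-jet and mu = 6 give E_6.

E_6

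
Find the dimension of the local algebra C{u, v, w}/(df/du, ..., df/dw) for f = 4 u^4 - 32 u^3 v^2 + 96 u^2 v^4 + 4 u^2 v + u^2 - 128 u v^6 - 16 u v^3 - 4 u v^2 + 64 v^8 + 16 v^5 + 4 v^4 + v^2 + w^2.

1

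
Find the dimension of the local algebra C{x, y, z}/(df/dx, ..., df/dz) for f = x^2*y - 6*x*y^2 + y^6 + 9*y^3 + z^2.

7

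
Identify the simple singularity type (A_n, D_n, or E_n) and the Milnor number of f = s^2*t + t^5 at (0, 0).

Type D_{6}, Milnor number mu = 6.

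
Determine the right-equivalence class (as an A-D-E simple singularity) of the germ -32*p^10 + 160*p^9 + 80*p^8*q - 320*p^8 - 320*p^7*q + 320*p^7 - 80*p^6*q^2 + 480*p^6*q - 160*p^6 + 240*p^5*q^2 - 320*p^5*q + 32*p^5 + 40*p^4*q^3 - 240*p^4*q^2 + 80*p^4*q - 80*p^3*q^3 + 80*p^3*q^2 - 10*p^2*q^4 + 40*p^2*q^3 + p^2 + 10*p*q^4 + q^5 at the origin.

A_4

The Hessian of f at 0 has rank 1. Corank 1: A-series; mu = 4 gives A_4.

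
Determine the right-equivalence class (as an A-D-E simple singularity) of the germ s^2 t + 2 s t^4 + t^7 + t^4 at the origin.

D5

The Hessian of f at 0 has rank 0. Corank 2; j^3 = s^2*t has shape L^2 M (L != M), so D-series; mu = 5 gives D_5.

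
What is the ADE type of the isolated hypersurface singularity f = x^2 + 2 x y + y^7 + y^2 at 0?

A_6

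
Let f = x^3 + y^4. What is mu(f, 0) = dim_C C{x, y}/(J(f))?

6

The Hessian of f at 0 has rank 0. Corank 2; j^3 = x^3 is a perfect cube, so E-series; the 4-jet and mu = 6 give E_6.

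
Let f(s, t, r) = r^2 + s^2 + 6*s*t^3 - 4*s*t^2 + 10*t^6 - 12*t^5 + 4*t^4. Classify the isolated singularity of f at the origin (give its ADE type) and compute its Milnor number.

Type A_{5}, Milnor number mu = 5.

The Hessian of f at 0 is [[2, 0, 0], [0, 0, 0], [0, 0, 2]] with rank 2, so corank 1. A Groebner basis of the Jacobian ideal J(f) in C{s,t,r} is {s*t^2 + 2*s*t/3 + 4*s/9 - 8*t^2/9, s/3 + t^3 - 2*t^2/3, s^2 + 4*s*t/3 + 8*s/9 - 16*t^2/9, r}; counting standard monomials gives mu = 5. Corank 1: A-series; mu = 5 gives A_5.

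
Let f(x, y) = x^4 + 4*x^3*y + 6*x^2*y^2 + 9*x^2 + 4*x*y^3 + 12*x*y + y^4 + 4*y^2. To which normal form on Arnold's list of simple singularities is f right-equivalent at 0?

A3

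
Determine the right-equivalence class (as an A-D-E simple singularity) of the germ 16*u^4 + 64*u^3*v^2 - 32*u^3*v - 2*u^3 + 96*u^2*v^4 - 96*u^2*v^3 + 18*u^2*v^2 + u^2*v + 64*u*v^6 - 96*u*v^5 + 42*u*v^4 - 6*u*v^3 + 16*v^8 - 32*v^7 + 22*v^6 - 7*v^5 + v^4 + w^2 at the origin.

D_5

The Hessian of f at 0 is [[0, 0, 0], [0, 0, 0], [0, 0, 2]] with rank 1, so corank 2. A Groebner basis of the Jacobian ideal J(f) in C{u,v,w} is {u*v^2, u*v/9 + v^3, u^2 - 4*u*v/9, w}; counting standard monomials gives mu = 5. Corank 2; j^3 = -u^2*(2*u - v) has shape L^2 M (L != M), so D-series; mu = 5 gives D_5.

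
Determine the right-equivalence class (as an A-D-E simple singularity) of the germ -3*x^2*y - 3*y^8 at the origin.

D_{9}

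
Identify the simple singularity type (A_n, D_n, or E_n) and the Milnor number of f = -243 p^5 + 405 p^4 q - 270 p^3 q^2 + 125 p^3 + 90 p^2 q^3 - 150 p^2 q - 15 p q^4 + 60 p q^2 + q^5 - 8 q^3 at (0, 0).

Type E_{8}, Milnor number mu = 8.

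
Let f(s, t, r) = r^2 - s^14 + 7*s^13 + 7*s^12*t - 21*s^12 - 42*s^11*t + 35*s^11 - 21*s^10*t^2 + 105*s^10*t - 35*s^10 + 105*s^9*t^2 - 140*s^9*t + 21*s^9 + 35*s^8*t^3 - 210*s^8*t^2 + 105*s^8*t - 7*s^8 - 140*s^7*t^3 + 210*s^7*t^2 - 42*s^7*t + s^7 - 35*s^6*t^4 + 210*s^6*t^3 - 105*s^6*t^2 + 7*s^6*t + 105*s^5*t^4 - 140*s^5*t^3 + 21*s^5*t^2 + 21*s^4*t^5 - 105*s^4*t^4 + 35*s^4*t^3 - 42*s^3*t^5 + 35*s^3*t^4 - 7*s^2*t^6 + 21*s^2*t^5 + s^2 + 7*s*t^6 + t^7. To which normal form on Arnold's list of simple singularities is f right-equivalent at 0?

The Hessian of f at 0 is [[2, 0, 0], [0, 0, 0], [0, 0, 2]] with rank 2, so corank 1. A Groebner basis of the Jacobian ideal J(f) in C{s,t,r} is {t^6, s, r}; counting standard monomials gives mu = 6. Corank 1: A-series; mu = 6 gives A_6.

A6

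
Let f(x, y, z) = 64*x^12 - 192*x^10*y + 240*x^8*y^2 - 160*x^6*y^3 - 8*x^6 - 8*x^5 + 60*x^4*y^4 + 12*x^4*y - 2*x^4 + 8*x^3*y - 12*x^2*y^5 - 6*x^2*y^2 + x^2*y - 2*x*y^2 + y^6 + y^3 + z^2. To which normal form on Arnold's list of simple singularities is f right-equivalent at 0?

D7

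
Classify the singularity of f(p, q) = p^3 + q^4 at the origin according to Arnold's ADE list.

E_6

The Hessian of f at 0 has rank 0. Corank 2; j^3 = p^3 is a perfect cube, so E-series; the 4-jet and mu = 6 give E_6.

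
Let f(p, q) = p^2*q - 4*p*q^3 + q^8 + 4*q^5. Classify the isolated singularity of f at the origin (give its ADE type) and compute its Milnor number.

Type D_{9}, Milnor number mu = 9.

The Hessian of f at 0 is [[0, 0], [0, 0]] with rank 0, so corank 2. A Groebner basis of the Jacobian ideal J(f) in C{p,q} is {p^4, p^3*q + p^2 - 2*p*q^2, -p^3/2 + p^2*q^2, -p*q/2 + q^3}; counting standard monomials gives mu = 9. Corank 2; j^3 = p^2*q has shape L^2 M (L != M), so D-series; mu = 9 gives D_9.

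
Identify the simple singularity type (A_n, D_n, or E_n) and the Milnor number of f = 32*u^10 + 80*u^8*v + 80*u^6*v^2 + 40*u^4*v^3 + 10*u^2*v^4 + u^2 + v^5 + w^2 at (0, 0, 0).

Type A_4, Milnor number mu = 4.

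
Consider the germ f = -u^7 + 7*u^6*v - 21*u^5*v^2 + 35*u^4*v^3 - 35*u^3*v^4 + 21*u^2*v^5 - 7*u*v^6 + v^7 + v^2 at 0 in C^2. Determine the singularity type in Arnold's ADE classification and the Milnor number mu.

Type A_6, Milnor number mu = 6.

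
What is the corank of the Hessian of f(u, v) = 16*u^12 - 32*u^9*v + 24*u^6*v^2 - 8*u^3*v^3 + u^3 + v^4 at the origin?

2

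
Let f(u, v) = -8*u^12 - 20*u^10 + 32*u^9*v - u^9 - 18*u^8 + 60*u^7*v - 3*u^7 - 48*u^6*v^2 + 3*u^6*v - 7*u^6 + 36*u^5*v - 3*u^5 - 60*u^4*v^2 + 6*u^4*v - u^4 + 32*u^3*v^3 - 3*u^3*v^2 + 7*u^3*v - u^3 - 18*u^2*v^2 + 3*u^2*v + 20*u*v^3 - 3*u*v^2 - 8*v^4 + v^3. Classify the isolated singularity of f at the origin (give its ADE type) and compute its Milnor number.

The Hessian of f at 0 has rank 0. Corank 2; j^3 = -(u - v)^3 is a perfect cube, so E-series; the 4-jet and mu = 7 give E_7.

Type E_{7}, Milnor number mu = 7.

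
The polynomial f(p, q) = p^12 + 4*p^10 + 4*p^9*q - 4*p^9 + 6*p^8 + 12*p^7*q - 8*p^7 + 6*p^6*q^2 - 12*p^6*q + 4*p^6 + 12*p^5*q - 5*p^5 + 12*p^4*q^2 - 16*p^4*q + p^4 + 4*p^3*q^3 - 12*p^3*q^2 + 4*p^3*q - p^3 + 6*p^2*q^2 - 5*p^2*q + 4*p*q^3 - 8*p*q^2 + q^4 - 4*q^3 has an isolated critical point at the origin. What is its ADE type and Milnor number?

Type D_5, Milnor number mu = 5.

The Hessian of f at 0 has rank 0. Corank 2; j^3 = -(p + q)*(p + 2*q)^2 has shape L^2 M (L != M), so D-series; mu = 5 gives D_5.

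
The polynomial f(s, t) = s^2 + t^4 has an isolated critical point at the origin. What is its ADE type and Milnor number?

The Hessian of f at 0 is [[2, 0], [0, 0]] with rank 1, so corank 1. A Groebner basis of the Jacobian ideal J(f) in C{s,t} is {t^3, s}; counting standard monomials gives mu = 3. Corank 1: A-series; mu = 3 gives A_3.

Type A_{3}, Milnor number mu = 3.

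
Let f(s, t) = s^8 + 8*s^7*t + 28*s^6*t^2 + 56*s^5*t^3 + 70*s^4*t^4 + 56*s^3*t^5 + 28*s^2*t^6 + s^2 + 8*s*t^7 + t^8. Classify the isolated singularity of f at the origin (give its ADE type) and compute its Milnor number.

The Hessian of f at 0 has rank 1. Corank 1: A-series; mu = 7 gives A_7.

Type A_7, Milnor number mu = 7.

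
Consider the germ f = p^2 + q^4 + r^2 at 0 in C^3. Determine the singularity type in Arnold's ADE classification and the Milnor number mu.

Type A_3, Milnor number mu = 3.

The Hessian of f at 0 has rank 2. Corank 1: A-series; mu = 3 gives A_3.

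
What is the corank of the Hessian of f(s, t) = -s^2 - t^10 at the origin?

Hessian at 0 has rank 1.

1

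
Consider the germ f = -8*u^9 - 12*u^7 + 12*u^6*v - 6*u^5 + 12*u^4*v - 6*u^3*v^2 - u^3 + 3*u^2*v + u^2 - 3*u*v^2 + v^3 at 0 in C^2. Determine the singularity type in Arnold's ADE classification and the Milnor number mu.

The Hessian of f at 0 has rank 1. Corank 1: A-series; mu = 2 gives A_2.

Type A2, Milnor number mu = 2.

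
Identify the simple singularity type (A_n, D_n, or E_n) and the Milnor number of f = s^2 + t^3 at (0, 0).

Type A_2, Milnor number mu = 2.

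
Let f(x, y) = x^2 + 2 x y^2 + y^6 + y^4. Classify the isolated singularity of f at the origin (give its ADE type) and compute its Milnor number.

Type A_{5}, Milnor number mu = 5.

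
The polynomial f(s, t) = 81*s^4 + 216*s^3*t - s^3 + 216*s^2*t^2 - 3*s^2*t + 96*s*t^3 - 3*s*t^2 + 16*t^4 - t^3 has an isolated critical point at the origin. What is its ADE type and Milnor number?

Type E_6, Milnor number mu = 6.

The Hessian of f at 0 is [[0, 0], [0, 0]] with rank 0, so corank 2. A Groebner basis of the Jacobian ideal J(f) in C{s,t} is {t^4, s*t^2 + 8*t^3/9, s^2 + 2*s*t + t^2}; counting standard monomials gives mu = 6. Corank 2; j^3 = -(s + t)^3 is a perfect cube, so E-series; the 4-jet and mu = 6 give E_6.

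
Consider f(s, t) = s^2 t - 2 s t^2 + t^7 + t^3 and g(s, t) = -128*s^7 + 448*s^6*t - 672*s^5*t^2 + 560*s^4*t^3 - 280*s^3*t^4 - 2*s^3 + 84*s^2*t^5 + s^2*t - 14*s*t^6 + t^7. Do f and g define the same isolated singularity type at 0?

Yes.

The Hessian of f at 0 has rank 0. Corank 2; j^3 = t*(s - t)^2 has shape L^2 M (L != M), so D-series; mu = 8 gives D_8. The Hessian of g at 0 has rank 0. Corank 2; j^3 = -s^2*(2*s - t) has shape L^2 M (L != M), so D-series; mu = 8 gives D_8. Both have type D_8, hence right-equivalent.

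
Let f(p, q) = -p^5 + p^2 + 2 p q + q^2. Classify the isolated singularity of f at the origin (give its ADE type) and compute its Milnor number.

Type A_4, Milnor number mu = 4.

The Hessian of f at 0 is [[2, 2], [2, 2]] with rank 1, so corank 1. A Groebner basis of the Jacobian ideal J(f) in C{p,q} is {q^4, p + q}; counting standard monomials gives mu = 4. Corank 1: A-series; mu = 4 gives A_4.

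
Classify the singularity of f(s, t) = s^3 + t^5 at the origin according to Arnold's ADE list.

E_8

The Hessian of f at 0 has rank 0. Corank 2; j^3 = s^3 is a perfect cube, so E-series; the 5-jet and mu = 8 give E_8.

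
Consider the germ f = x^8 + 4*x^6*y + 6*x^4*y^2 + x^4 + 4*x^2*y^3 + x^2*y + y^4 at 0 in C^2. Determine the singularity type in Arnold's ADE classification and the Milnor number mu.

Type D5, Milnor number mu = 5.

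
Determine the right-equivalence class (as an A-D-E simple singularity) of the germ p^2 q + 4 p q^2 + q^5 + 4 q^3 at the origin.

The Hessian of f at 0 is [[0, 0], [0, 0]] with rank 0, so corank 2. A Groebner basis of the Jacobian ideal J(f) in C{p,q} is {p^2/5 + q^4 - 4*q^2/5, p^3 + 8*q^3, p*q + 2*q^2}; counting standard monomials gives mu = 6. Corank 2; j^3 = q*(p + 2*q)^2 has shape L^2 M (L != M), so D-series; mu = 6 gives D_6.

D6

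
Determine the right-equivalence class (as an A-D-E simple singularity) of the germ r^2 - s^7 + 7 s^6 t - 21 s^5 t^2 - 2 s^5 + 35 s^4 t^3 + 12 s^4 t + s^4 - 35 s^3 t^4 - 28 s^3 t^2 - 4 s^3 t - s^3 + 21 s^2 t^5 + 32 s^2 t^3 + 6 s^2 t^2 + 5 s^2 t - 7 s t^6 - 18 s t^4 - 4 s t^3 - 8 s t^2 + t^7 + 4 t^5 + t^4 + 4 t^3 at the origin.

D_5

The Hessian of f at 0 has rank 1. Corank 2; j^3 = -(s - 2*t)^2*(s - t) has shape L^2 M (L != M), so D-series; mu = 5 gives D_5.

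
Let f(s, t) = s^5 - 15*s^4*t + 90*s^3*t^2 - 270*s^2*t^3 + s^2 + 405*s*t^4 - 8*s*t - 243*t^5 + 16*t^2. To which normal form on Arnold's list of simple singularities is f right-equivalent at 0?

A_{4}

The Hessian of f at 0 is [[2, -8], [-8, 32]] with rank 1, so corank 1. A Groebner basis of the Jacobian ideal J(f) in C{s,t} is {t^4, s - 4*t}; counting standard monomials gives mu = 4. Corank 1: A-series; mu = 4 gives A_4.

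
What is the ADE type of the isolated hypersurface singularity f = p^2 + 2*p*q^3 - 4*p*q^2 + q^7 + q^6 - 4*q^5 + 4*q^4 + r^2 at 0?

The Hessian of f at 0 is [[2, 0, 0], [0, 0, 0], [0, 0, 2]] with rank 2, so corank 1. A Groebner basis of the Jacobian ideal J(f) in C{p,q,r} is {p^3, p^2*q + p^2 + 4*p*q + 8*p - 16*q^2, -p^2/4 + p*q^2 + p*q + 2*p - 4*q^2, p + q^3 - 2*q^2, r}; counting standard monomials gives mu = 6. Corank 1: A-series; mu = 6 gives A_6.

A_6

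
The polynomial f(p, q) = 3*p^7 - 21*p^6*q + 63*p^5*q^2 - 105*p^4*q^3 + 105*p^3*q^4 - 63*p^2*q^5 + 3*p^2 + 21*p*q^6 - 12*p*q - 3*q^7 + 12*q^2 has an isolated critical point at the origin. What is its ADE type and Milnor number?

The Hessian of f at 0 is [[6, -12], [-12, 24]] with rank 1, so corank 1. A Groebner basis of the Jacobian ideal J(f) in C{p,q} is {q^6, p - 2*q}; counting standard monomials gives mu = 6. Corank 1: A-series; mu = 6 gives A_6.

Type A_{6}, Milnor number mu = 6.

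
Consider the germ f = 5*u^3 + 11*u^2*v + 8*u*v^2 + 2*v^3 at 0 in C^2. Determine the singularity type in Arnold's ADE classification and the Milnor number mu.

Type D4, Milnor number mu = 4.

The Hessian of f at 0 has rank 0. Corank 2; j^3 = (u + v)*(5*u^2 + 6*u*v + 2*v^2) splits into three distinct lines over C (the quadratic factor has nonzero discriminant), so D_4.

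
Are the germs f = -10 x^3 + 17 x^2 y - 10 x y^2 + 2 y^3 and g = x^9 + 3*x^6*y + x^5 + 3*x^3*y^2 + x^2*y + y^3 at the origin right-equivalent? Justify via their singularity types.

Yes.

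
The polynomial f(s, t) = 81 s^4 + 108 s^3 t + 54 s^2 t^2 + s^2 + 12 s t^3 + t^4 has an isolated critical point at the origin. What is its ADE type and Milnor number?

Type A_3, Milnor number mu = 3.

The Hessian of f at 0 has rank 1. Corank 1: A-series; mu = 3 gives A_3.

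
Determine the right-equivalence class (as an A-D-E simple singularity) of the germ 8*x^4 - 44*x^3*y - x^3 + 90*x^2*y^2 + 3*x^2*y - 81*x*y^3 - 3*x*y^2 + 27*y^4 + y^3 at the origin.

The Hessian of f at 0 is [[0, 0], [0, 0]] with rank 0, so corank 2. A Groebner basis of the Jacobian ideal J(f) in C{x,y} is {3*x^2/4 - 3*x*y/2 + y^4 + y^3/4 + 3*y^2/4, x^3 - 15*x^2/4 + 15*x*y/2 - 9*y^3/4 - 15*y^2/4, x^2*y - 9*x^2/4 + 9*x*y/2 - 7*y^3/4 - 9*y^2/4, -x^2 + x*y^2 + 2*x*y - 4*y^3/3 - y^2}; counting standard monomials gives mu = 7. Corank 2; j^3 = -(x - y)^3 is a perfect cube, so E-series; the 4-jet and mu = 7 give E_7.

E_{7}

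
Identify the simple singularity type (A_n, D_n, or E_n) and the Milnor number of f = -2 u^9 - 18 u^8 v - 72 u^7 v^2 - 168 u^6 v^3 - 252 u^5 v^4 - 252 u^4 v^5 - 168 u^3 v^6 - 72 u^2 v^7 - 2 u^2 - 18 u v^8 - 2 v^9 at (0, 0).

The Hessian of f at 0 has rank 1. Corank 1: A-series; mu = 8 gives A_8.

Type A8, Milnor number mu = 8.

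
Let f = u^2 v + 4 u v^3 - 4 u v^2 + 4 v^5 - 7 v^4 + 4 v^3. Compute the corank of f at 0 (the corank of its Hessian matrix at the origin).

2

Hessian at 0 has rank 0.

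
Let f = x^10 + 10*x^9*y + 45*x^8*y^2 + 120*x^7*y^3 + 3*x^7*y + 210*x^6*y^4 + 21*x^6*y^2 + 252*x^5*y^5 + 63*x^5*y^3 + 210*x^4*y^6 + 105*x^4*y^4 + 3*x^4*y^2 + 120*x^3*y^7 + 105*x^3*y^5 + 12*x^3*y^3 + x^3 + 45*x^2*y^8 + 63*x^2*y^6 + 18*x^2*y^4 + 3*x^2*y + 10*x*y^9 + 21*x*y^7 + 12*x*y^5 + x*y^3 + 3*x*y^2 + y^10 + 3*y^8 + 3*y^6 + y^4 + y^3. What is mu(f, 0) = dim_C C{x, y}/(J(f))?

7

The Hessian of f at 0 is [[0, 0], [0, 0]] with rank 0, so corank 2. A Groebner basis of the Jacobian ideal J(f) in C{x,y} is {x^3 + 3*x^2*y + 6*x^2 + 12*x*y + 6*y^2, -3*x^2 + x*y^2 - 6*x*y - 3*y^2, 3*x^2 + 6*x*y + y^3 + 3*y^2}; counting standard monomials gives mu = 7. Corank 2; j^3 = (x + y)^3 is a perfect cube, so E-series; the 4-jet and mu = 7 give E_7.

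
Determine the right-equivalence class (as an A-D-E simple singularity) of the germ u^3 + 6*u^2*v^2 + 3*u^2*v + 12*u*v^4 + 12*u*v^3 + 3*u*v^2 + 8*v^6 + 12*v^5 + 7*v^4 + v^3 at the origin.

E6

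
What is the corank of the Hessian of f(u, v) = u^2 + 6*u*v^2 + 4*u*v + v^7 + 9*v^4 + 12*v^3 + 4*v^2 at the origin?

1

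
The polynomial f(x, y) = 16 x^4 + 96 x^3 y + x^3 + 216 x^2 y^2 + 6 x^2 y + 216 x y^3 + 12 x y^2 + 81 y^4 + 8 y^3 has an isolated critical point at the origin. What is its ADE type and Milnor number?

Type E_6, Milnor number mu = 6.

The Hessian of f at 0 has rank 0. Corank 2; j^3 = (x + 2*y)^3 is a perfect cube, so E-series; the 4-jet and mu = 6 give E_6.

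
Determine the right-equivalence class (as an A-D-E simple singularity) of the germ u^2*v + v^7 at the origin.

D_{8}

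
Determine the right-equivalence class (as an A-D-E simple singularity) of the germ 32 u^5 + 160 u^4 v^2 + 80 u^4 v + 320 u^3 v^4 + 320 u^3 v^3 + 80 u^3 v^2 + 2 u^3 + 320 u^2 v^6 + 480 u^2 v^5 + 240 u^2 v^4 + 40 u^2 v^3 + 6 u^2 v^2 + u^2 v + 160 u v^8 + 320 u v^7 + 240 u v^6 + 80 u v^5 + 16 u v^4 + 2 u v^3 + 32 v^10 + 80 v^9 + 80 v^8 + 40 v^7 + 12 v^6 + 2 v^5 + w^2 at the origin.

The Hessian of f at 0 has rank 1. Corank 2; j^3 = u^2*(2*u + v) has shape L^2 M (L != M), so D-series; mu = 6 gives D_6.

D_{6}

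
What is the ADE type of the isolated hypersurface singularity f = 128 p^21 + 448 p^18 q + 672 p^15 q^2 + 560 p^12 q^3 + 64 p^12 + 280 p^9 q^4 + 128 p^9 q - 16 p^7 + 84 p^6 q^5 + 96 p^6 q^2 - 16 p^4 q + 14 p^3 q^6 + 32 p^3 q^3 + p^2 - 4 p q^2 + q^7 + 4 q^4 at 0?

A6

The Hessian of f at 0 is [[2, 0], [0, 0]] with rank 1, so corank 1. A Groebner basis of the Jacobian ideal J(f) in C{p,q} is {p^3, -p/2 + q^2}; counting standard monomials gives mu = 6. Corank 1: A-series; mu = 6 gives A_6.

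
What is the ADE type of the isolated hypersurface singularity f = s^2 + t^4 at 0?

The Hessian of f at 0 has rank 1. Corank 1: A-series; mu = 3 gives A_3.

A_{3}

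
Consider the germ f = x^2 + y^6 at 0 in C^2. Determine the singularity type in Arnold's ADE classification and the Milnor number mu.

The Hessian of f at 0 is [[2, 0], [0, 0]] with rank 1, so corank 1. A Groebner basis of the Jacobian ideal J(f) in C{x,y} is {y^5, x}; counting standard monomials gives mu = 5. Corank 1: A-series; mu = 5 gives A_5.

Type A_{5}, Milnor number mu = 5.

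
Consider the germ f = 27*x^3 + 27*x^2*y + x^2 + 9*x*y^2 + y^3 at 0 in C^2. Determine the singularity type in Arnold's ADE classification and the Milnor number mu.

Type A_2, Milnor number mu = 2.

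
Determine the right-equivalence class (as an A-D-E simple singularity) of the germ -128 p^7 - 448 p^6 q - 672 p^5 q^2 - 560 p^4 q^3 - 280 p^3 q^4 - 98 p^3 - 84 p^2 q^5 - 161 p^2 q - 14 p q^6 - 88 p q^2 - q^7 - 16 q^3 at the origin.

D_8

The Hessian of f at 0 is [[0, 0], [0, 0]] with rank 0, so corank 2. A Groebner basis of the Jacobian ideal J(f) in C{p,q} is {117649*p*q/2 + q^6 + 33614*q^2, p*q^2 + 4*q^3/7, p^2 + 15*p*q/14 + 2*q^2/7}; counting standard monomials gives mu = 8. Corank 2; j^3 = -(2*p + q)*(7*p + 4*q)^2 has shape L^2 M (L != M), so D-series; mu = 8 gives D_8.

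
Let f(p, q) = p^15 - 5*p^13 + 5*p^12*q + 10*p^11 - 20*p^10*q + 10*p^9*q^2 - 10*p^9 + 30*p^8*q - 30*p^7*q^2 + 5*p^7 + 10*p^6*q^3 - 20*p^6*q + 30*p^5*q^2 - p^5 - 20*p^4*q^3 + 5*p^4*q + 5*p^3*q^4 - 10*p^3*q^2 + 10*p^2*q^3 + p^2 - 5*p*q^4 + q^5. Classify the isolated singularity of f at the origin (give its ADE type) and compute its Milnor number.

Type A4, Milnor number mu = 4.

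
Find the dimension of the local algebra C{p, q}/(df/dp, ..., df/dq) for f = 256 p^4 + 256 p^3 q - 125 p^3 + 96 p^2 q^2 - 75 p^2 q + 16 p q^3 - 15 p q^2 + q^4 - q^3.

6

The Hessian of f at 0 is [[0, 0], [0, 0]] with rank 0, so corank 2. A Groebner basis of the Jacobian ideal J(f) in C{p,q} is {q^4, p*q^2 + 13*q^3/60, p^2 + 2*p*q/5 + q^2/25}; counting standard monomials gives mu = 6. Corank 2; j^3 = -(5*p + q)^3 is a perfect cube, so E-series; the 4-jet and mu = 6 give E_6.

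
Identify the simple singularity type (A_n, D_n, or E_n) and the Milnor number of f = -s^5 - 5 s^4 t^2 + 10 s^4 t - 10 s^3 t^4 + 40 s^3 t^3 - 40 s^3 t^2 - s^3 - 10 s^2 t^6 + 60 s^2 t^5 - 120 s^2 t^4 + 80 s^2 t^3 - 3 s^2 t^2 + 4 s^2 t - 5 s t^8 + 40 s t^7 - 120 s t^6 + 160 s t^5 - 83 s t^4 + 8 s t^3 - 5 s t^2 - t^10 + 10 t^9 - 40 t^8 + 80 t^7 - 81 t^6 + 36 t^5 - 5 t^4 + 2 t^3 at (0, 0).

The Hessian of f at 0 has rank 0. Corank 2; j^3 = -(s - 2*t)*(s - t)^2 has shape L^2 M (L != M), so D-series; mu = 6 gives D_6.

Type D6, Milnor number mu = 6.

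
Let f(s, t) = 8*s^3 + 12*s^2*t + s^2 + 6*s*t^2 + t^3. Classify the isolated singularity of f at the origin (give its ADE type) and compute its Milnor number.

Type A_2, Milnor number mu = 2.

The Hessian of f at 0 has rank 1. Corank 1: A-series; mu = 2 gives A_2.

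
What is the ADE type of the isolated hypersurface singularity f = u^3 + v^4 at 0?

E_6

The Hessian of f at 0 is [[0, 0], [0, 0]] with rank 0, so corank 2. A Groebner basis of the Jacobian ideal J(f) in C{u,v} is {v^3, u^2}; counting standard monomials gives mu = 6. Corank 2; j^3 = u^3 is a perfect cube, so E-series; the 4-jet and mu = 6 give E_6.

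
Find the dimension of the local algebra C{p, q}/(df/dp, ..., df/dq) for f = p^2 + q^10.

9

The Hessian of f at 0 has rank 1. Corank 1: A-series; mu = 9 gives A_9.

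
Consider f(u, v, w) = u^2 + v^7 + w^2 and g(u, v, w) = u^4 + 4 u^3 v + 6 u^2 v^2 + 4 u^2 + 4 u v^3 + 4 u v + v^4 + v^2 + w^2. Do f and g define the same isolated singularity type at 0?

No.

The Hessian of f at 0 is [[2, 0, 0], [0, 0, 0], [0, 0, 2]] with rank 2, so corank 1. A Groebner basis of the Jacobian ideal J(f) in C{u,v,w} is {v^6, u, w}; counting standard monomials gives mu = 6. Corank 1: A-series; mu = 6 gives A_6. The Hessian of g at 0 is [[8, 4, 0], [4, 2, 0], [0, 0, 2]] with rank 2, so corank 1. A Groebner basis of the Jacobian ideal J(g) in C{u,v,w} is {v^3, u + v/2, w}; counting standard monomials gives mu = 3. Corank 1: A-series; mu = 3 gives A_3. f is A_6 but g is A_3, hence not right-equivalent.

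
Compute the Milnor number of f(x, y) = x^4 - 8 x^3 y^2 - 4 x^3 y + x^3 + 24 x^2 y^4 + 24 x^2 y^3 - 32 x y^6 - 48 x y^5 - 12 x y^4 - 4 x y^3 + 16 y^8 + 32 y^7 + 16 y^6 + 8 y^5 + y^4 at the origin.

6

The Hessian of f at 0 has rank 0. Corank 2; j^3 = x^3 is a perfect cube, so E-series; the 4-jet and mu = 6 give E_6.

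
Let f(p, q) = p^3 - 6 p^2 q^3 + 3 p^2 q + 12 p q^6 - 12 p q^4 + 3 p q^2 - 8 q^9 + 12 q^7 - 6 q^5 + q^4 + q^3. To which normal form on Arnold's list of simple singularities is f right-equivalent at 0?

E_{6}

The Hessian of f at 0 has rank 0. Corank 2; j^3 = (p + q)^3 is a perfect cube, so E-series; the 4-jet and mu = 6 give E_6.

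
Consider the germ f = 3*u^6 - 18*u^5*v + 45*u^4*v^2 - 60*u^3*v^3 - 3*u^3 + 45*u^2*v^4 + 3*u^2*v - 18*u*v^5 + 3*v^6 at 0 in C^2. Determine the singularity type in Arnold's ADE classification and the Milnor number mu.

The Hessian of f at 0 has rank 0. Corank 2; j^3 = -3*u^2*(u - v) has shape L^2 M (L != M), so D-series; mu = 7 gives D_7.

Type D_7, Milnor number mu = 7.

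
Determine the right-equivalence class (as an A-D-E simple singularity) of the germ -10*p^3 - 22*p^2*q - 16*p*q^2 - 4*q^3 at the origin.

The Hessian of f at 0 is [[0, 0], [0, 0]] with rank 0, so corank 2. A Groebner basis of the Jacobian ideal J(f) in C{p,q} is {q^3, p^2 + 2*q^2, p*q - q^2}; counting standard monomials gives mu = 4. Corank 2; j^3 = -2*(p + q)*(5*p^2 + 6*p*q + 2*q^2) splits into three distinct lines over C (the quadratic factor has nonzero discriminant), so D_4.

D4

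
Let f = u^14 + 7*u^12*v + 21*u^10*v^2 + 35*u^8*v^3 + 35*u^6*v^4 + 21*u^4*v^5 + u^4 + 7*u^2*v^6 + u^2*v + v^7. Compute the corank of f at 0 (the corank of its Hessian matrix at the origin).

2

The Hessian at 0 is [[0, 0], [0, 0]] of rank 0; hence corank 2.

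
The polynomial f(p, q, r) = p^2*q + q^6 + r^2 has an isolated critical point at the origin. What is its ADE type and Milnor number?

Type D_{7}, Milnor number mu = 7.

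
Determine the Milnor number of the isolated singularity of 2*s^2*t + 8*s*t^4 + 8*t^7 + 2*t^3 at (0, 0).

4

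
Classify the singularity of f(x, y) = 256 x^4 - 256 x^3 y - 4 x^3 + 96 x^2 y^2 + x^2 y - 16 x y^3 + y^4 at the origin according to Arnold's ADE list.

D_{5}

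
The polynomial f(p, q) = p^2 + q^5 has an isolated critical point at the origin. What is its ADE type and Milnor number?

Type A4, Milnor number mu = 4.

The Hessian of f at 0 has rank 1. Corank 1: A-series; mu = 4 gives A_4.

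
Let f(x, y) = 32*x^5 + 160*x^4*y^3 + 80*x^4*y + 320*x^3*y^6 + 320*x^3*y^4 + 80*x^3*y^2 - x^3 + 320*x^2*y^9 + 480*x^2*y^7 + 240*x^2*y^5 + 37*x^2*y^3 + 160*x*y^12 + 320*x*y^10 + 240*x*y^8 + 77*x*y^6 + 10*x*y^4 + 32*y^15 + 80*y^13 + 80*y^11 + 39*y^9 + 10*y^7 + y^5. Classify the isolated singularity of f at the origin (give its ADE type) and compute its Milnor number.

Type E_8, Milnor number mu = 8.

The Hessian of f at 0 has rank 0. Corank 2; j^3 = -x^3 is a perfect cube, so E-series; the 5-jet and mu = 8 give E_8.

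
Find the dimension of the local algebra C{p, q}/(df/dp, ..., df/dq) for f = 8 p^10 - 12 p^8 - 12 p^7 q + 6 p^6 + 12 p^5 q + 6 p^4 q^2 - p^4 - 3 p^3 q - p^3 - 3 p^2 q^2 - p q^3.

7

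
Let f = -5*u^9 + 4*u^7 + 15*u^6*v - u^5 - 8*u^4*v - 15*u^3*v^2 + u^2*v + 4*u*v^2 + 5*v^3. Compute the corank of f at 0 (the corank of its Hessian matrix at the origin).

2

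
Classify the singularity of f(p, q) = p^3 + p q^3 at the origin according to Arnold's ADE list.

The Hessian of f at 0 is [[0, 0], [0, 0]] with rank 0, so corank 2. A Groebner basis of the Jacobian ideal J(f) in C{p,q} is {p^3, p*q^2, 3*p^2 + q^3}; counting standard monomials gives mu = 7. Corank 2; j^3 = p^3 is a perfect cube, so E-series; the 4-jet and mu = 7 give E_7.

E_{7}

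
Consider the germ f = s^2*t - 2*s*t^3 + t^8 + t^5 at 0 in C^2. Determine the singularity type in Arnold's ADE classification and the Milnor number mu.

Type D_9, Milnor number mu = 9.

The Hessian of f at 0 is [[0, 0], [0, 0]] with rank 0, so corank 2. A Groebner basis of the Jacobian ideal J(f) in C{s,t} is {s^4, s^3*t + s^2/8 - s*t^2/8, -s^3 + s^2*t^2, -s*t + t^3}; counting standard monomials gives mu = 9. Corank 2; j^3 = s^2*t has shape L^2 M (L != M), so D-series; mu = 9 gives D_9.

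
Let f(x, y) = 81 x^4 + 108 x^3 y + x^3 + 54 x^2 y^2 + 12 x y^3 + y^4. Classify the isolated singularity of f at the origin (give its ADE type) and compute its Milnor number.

Type E_{6}, Milnor number mu = 6.

The Hessian of f at 0 is [[0, 0], [0, 0]] with rank 0, so corank 2. A Groebner basis of the Jacobian ideal J(f) in C{x,y} is {y^4, x*y^2 + y^3/9, x^2}; counting standard monomials gives mu = 6. Corank 2; j^3 = x^3 is a perfect cube, so E-series; the 4-jet and mu = 6 give E_6.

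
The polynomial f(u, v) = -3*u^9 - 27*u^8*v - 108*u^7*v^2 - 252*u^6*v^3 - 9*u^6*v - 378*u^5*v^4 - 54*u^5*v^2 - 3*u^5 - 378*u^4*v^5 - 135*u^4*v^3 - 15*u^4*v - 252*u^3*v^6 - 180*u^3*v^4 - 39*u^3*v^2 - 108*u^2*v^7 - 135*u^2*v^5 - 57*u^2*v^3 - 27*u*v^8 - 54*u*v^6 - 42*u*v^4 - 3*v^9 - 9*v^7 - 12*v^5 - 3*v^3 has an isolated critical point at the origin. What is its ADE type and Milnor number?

Type E_8, Milnor number mu = 8.

The Hessian of f at 0 is [[0, 0], [0, 0]] with rank 0, so corank 2. A Groebner basis of the Jacobian ideal J(f) in C{u,v} is {u^4 - 2*v^2, u^3*v + v^2/2, u*v^2, v^3}; counting standard monomials gives mu = 8. Corank 2; j^3 = -3*v^3 is a perfect cube, so E-series; the 5-jet and mu = 8 give E_8.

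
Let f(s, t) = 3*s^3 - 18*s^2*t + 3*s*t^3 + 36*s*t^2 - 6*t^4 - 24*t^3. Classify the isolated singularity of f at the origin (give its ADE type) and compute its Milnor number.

Type E_7, Milnor number mu = 7.

The Hessian of f at 0 has rank 0. Corank 2; j^3 = 3*(s - 2*t)^3 is a perfect cube, so E-series; the 4-jet and mu = 7 give E_7.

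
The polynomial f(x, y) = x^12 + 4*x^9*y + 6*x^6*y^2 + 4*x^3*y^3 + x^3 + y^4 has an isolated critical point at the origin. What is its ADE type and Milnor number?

Type E6, Milnor number mu = 6.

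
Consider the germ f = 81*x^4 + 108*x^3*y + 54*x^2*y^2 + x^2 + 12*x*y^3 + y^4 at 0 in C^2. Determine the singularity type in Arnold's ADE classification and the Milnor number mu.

Type A3, Milnor number mu = 3.

The Hessian of f at 0 is [[2, 0], [0, 0]] with rank 1, so corank 1. A Groebner basis of the Jacobian ideal J(f) in C{x,y} is {y^3, x}; counting standard monomials gives mu = 3. Corank 1: A-series; mu = 3 gives A_3.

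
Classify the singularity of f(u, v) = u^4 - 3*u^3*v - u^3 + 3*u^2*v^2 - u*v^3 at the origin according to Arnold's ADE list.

The Hessian of f at 0 has rank 0. Corank 2; j^3 = -u^3 is a perfect cube, so E-series; the 4-jet and mu = 7 give E_7.

E7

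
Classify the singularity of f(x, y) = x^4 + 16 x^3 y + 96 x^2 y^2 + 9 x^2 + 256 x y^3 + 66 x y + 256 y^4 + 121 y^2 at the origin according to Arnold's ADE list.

A_3

The Hessian of f at 0 has rank 1. Corank 1: A-series; mu = 3 gives A_3.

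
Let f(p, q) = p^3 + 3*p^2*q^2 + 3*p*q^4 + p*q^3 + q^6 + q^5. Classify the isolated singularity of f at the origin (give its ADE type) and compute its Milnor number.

Type E_7, Milnor number mu = 7.

The Hessian of f at 0 is [[0, 0], [0, 0]] with rank 0, so corank 2. A Groebner basis of the Jacobian ideal J(f) in C{p,q} is {-p^2 + q^4 - q^3/3, p^3, p^2*q + p^2/3 + q^3/9, p^2 + p*q^2 + q^3/3}; counting standard monomials gives mu = 7. Corank 2; j^3 = p^3 is a perfect cube, so E-series; the 4-jet and mu = 7 give E_7.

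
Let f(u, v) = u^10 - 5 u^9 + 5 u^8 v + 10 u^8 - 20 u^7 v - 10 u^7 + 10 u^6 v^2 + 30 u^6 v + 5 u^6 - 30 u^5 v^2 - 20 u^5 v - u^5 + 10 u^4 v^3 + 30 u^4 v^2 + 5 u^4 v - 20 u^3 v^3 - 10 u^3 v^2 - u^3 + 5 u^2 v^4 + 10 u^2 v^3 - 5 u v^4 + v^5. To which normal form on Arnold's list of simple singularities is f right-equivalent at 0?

E_8

The Hessian of f at 0 has rank 0. Corank 2; j^3 = -u^3 is a perfect cube, so E-series; the 5-jet and mu = 8 give E_8.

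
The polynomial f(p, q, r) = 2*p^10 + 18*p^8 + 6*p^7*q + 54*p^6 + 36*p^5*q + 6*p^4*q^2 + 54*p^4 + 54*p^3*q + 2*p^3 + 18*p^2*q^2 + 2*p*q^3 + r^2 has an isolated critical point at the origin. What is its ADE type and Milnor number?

Type E_7, Milnor number mu = 7.

The Hessian of f at 0 is [[0, 0, 0], [0, 0, 0], [0, 0, 2]] with rank 1, so corank 2. A Groebner basis of the Jacobian ideal J(f) in C{p,q,r} is {p^2/3 + q^4 + q^3/9, p^3, p^2*q - p^2/9 - q^3/27, 2*p^2/3 + p*q^2 + 2*q^3/9, r}; counting standard monomials gives mu = 7. Corank 2; j^3 = 2*p^3 is a perfect cube, so E-series; the 4-jet and mu = 7 give E_7.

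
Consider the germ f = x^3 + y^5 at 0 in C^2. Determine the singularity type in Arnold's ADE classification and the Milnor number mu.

Type E8, Milnor number mu = 8.

The Hessian of f at 0 has rank 0. Corank 2; j^3 = x^3 is a perfect cube, so E-series; the 5-jet and mu = 8 give E_8.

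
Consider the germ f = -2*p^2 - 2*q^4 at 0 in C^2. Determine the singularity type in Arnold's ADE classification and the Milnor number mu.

Type A3, Milnor number mu = 3.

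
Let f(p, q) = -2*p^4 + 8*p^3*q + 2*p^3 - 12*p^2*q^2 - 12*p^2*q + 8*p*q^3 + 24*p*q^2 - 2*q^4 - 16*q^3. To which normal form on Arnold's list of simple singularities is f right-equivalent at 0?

E_6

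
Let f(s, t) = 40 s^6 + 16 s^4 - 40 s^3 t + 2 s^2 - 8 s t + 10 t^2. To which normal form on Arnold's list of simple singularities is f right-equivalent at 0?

A1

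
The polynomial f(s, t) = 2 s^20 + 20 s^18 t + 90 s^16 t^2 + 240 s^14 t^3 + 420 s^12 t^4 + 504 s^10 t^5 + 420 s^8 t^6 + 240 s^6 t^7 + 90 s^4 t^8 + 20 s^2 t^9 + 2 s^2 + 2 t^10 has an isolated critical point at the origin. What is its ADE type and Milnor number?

The Hessian of f at 0 has rank 1. Corank 1: A-series; mu = 9 gives A_9.

Type A9, Milnor number mu = 9.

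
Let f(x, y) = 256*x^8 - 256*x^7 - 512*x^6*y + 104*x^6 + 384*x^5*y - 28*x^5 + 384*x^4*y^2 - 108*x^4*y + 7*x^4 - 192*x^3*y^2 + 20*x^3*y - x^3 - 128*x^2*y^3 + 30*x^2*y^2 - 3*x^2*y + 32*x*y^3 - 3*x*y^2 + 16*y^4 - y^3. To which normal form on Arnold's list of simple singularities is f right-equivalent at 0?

E6

The Hessian of f at 0 has rank 0. Corank 2; j^3 = -(x + y)^3 is a perfect cube, so E-series; the 4-jet and mu = 6 give E_6.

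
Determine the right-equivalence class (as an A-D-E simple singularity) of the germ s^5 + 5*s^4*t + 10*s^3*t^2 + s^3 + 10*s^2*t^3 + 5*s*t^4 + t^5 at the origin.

E_{8}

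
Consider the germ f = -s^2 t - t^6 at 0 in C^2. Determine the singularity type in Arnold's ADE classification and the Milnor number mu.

Type D7, Milnor number mu = 7.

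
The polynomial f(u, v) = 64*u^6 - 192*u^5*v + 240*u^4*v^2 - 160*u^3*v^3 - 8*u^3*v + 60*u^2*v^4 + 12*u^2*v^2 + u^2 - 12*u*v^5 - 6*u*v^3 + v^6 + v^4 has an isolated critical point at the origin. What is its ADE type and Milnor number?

The Hessian of f at 0 is [[2, 0], [0, 0]] with rank 1, so corank 1. A Groebner basis of the Jacobian ideal J(f) in C{u,v} is {v^3, u}; counting standard monomials gives mu = 3. Corank 1: A-series; mu = 3 gives A_3.

Type A_{3}, Milnor number mu = 3.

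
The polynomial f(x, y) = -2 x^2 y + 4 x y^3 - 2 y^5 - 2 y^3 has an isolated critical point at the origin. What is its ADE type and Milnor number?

The Hessian of f at 0 has rank 0. Corank 2; j^3 = -2*y*(x^2 + y^2) splits into three distinct lines over C (the quadratic factor has nonzero discriminant), so D_4.

Type D_4, Milnor number mu = 4.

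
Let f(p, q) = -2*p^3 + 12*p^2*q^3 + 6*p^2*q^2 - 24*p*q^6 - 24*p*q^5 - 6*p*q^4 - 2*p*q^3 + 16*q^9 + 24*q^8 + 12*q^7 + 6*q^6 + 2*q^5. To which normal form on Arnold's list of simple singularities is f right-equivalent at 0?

E_{7}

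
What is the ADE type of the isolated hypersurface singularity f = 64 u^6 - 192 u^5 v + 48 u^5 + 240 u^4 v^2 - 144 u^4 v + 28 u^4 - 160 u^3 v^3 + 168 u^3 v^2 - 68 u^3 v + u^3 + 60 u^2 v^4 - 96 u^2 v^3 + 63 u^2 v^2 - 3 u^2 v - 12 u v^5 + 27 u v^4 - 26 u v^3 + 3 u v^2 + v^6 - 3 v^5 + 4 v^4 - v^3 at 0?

E_6

The Hessian of f at 0 has rank 0. Corank 2; j^3 = (u - v)^3 is a perfect cube, so E-series; the 4-jet and mu = 6 give E_6.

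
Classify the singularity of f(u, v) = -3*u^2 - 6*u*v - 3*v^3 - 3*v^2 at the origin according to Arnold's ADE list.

A_2

The Hessian of f at 0 is [[-6, -6], [-6, -6]] with rank 1, so corank 1. A Groebner basis of the Jacobian ideal J(f) in C{u,v} is {v^2, u + v}; counting standard monomials gives mu = 2. Corank 1: A-series; mu = 2 gives A_2.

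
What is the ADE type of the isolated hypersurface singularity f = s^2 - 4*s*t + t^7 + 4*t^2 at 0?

A6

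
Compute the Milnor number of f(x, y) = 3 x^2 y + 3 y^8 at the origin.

The Hessian of f at 0 is [[0, 0], [0, 0]] with rank 0, so corank 2. A Groebner basis of the Jacobian ideal J(f) in C{x,y} is {x^2/8 + y^7, x^3, x*y}; counting standard monomials gives mu = 9. Corank 2; j^3 = 3*x^2*y has shape L^2 M (L != M), so D-series; mu = 9 gives D_9.

9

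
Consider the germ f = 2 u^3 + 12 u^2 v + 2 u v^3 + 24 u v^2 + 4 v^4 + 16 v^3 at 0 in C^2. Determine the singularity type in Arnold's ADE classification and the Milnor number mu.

Type E_7, Milnor number mu = 7.

The Hessian of f at 0 is [[0, 0], [0, 0]] with rank 0, so corank 2. A Groebner basis of the Jacobian ideal J(f) in C{u,v} is {u^3 + 6*u^2*v + 48*u^2 + 192*u*v + 192*v^2, -6*u^2 + u*v^2 - 24*u*v - 24*v^2, 3*u^2 + 12*u*v + v^3 + 12*v^2}; counting standard monomials gives mu = 7. Corank 2; j^3 = 2*(u + 2*v)^3 is a perfect cube, so E-series; the 4-jet and mu = 7 give E_7.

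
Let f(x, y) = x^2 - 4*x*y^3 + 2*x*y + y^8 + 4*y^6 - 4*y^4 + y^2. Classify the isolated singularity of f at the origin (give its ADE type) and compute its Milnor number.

Type A_7, Milnor number mu = 7.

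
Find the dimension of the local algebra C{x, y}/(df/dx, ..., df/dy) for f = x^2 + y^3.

The Hessian of f at 0 is [[2, 0], [0, 0]] with rank 1, so corank 1. A Groebner basis of the Jacobian ideal J(f) in C{x,y} is {y^2, x}; counting standard monomials gives mu = 2. Corank 1: A-series; mu = 2 gives A_2.

2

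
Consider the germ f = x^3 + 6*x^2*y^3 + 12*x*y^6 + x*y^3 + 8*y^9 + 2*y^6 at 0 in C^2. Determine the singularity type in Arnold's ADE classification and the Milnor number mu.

Type E7, Milnor number mu = 7.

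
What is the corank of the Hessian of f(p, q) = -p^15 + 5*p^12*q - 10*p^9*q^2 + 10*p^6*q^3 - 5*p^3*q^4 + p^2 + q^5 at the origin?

1

The Hessian at 0 is [[2, 0], [0, 0]] of rank 1; hence corank 1.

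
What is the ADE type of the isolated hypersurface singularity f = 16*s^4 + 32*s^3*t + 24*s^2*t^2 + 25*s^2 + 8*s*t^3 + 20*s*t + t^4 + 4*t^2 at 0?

A3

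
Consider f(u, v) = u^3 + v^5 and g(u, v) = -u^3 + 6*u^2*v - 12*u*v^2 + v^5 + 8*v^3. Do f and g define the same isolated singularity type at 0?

The Hessian of f at 0 has rank 0. Corank 2; j^3 = u^3 is a perfect cube, so E-series; the 5-jet and mu = 8 give E_8. The Hessian of g at 0 has rank 0. Corank 2; j^3 = -(u - 2*v)^3 is a perfect cube, so E-series; the 5-jet and mu = 8 give E_8. Both have type E_8, hence right-equivalent.

Yes.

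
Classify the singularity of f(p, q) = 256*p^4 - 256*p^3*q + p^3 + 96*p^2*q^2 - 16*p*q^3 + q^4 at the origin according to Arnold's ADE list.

E6

The Hessian of f at 0 has rank 0. Corank 2; j^3 = p^3 is a perfect cube, so E-series; the 4-jet and mu = 6 give E_6.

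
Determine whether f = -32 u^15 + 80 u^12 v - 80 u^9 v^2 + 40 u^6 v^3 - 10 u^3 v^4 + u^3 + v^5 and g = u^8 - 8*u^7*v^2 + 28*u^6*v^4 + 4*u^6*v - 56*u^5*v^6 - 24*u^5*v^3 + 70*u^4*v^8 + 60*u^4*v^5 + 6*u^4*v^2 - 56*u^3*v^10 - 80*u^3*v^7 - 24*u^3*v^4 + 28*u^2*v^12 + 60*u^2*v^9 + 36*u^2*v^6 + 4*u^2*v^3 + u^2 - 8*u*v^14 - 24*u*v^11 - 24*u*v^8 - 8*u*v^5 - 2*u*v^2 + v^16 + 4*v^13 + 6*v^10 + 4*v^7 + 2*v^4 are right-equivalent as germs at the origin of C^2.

No.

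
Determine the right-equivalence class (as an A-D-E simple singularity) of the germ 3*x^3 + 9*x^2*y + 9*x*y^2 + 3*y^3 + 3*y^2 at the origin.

The Hessian of f at 0 has rank 1. Corank 1: A-series; mu = 2 gives A_2.

A_{2}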